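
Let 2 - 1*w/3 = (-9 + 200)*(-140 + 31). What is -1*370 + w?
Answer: 62093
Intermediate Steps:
w = 62463 (w = 6 - 3*(-9 + 200)*(-140 + 31) = 6 - 573*(-109) = 6 - 3*(-20819) = 6 + 62457 = 62463)
-1*370 + w = -1*370 + 62463 = -370 + 62463 = 62093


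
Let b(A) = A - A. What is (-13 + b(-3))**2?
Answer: 169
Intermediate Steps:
b(A) = 0
(-13 + b(-3))**2 = (-13 + 0)**2 = (-13)**2 = 169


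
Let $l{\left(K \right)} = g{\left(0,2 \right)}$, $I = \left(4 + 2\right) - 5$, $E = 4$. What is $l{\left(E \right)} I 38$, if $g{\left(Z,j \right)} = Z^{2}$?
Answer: $0$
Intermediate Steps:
$I = 1$ ($I = 6 - 5 = 1$)
$l{\left(K \right)} = 0$ ($l{\left(K \right)} = 0^{2} = 0$)
$l{\left(E \right)} I 38 = 0 \cdot 1 \cdot 38 = 0 \cdot 38 = 0$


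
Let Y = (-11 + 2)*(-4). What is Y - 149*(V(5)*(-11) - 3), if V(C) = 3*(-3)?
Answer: -14268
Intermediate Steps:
Y = 36 (Y = -9*(-4) = 36)
V(C) = -9
Y - 149*(V(5)*(-11) - 3) = 36 - 149*(-9*(-11) - 3) = 36 - 149*(99 - 3) = 36 - 149*96 = 36 - 14304 = -14268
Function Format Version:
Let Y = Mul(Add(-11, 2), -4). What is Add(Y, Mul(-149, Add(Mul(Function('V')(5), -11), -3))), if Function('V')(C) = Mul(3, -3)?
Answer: -14268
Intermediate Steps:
Y = 36 (Y = Mul(-9, -4) = 36)
Function('V')(C) = -9
Add(Y, Mul(-149, Add(Mul(Function('V')(5), -11), -3))) = Add(36, Mul(-149, Add(Mul(-9, -11), -3))) = Add(36, Mul(-149, Add(99, -3))) = Add(36, Mul(-149, 96)) = Add(36, -14304) = -14268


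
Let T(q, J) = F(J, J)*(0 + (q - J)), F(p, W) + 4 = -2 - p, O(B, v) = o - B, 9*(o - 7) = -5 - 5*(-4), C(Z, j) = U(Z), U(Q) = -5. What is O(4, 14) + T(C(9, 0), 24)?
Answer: 2624/3 ≈ 874.67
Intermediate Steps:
C(Z, j) = -5
o = 26/3 (o = 7 + (-5 - 5*(-4))/9 = 7 + (-5 + 20)/9 = 7 + (⅑)*15 = 7 + 5/3 = 26/3 ≈ 8.6667)
O(B, v) = 26/3 - B
F(p, W) = -6 - p (F(p, W) = -4 + (-2 - p) = -6 - p)
T(q, J) = (-6 - J)*(q - J) (T(q, J) = (-6 - J)*(0 + (q - J)) = (-6 - J)*(q - J))
O(4, 14) + T(C(9, 0), 24) = (26/3 - 1*4) + (6 + 24)*(24 - 1*(-5)) = (26/3 - 4) + 30*(24 + 5) = 14/3 + 30*29 = 14/3 + 870 = 2624/3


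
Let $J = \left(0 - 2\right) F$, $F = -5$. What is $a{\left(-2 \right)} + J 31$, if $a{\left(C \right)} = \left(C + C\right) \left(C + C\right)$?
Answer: $326$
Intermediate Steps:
$a{\left(C \right)} = 4 C^{2}$ ($a{\left(C \right)} = 2 C 2 C = 4 C^{2}$)
$J = 10$ ($J = \left(0 - 2\right) \left(-5\right) = \left(-2\right) \left(-5\right) = 10$)
$a{\left(-2 \right)} + J 31 = 4 \left(-2\right)^{2} + 10 \cdot 31 = 4 \cdot 4 + 310 = 16 + 310 = 326$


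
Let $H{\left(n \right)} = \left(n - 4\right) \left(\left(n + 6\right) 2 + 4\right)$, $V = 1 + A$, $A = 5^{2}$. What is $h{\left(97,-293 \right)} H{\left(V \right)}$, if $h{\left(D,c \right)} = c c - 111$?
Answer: $128264048$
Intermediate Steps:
$A = 25$
$h{\left(D,c \right)} = -111 + c^{2}$ ($h{\left(D,c \right)} = c^{2} - 111 = -111 + c^{2}$)
$V = 26$ ($V = 1 + 25 = 26$)
$H{\left(n \right)} = \left(-4 + n\right) \left(16 + 2 n\right)$ ($H{\left(n \right)} = \left(-4 + n\right) \left(\left(6 + n\right) 2 + 4\right) = \left(-4 + n\right) \left(\left(12 + 2 n\right) + 4\right) = \left(-4 + n\right) \left(16 + 2 n\right)$)
$h{\left(97,-293 \right)} H{\left(V \right)} = \left(-111 + \left(-293\right)^{2}\right) \left(-64 + 2 \cdot 26^{2} + 8 \cdot 26\right) = \left(-111 + 85849\right) \left(-64 + 2 \cdot 676 + 208\right) = 85738 \left(-64 + 1352 + 208\right) = 85738 \cdot 1496 = 128264048$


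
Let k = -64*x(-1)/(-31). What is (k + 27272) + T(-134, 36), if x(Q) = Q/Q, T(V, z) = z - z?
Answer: 845496/31 ≈ 27274.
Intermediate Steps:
T(V, z) = 0
x(Q) = 1
k = 64/31 (k = -64/(-31) = -64*(-1)/31 = -64*(-1/31) = 64/31 ≈ 2.0645)
(k + 27272) + T(-134, 36) = (64/31 + 27272) + 0 = 845496/31 + 0 = 845496/31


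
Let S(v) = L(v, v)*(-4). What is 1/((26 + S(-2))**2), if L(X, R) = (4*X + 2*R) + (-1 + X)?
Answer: 1/7396 ≈ 0.00013521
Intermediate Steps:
L(X, R) = -1 + 2*R + 5*X (L(X, R) = (2*R + 4*X) + (-1 + X) = -1 + 2*R + 5*X)
S(v) = 4 - 28*v (S(v) = (-1 + 2*v + 5*v)*(-4) = (-1 + 7*v)*(-4) = 4 - 28*v)
1/((26 + S(-2))**2) = 1/((26 + (4 - 28*(-2)))**2) = 1/((26 + (4 + 56))**2) = 1/((26 + 60)**2) = 1/(86**2) = 1/7396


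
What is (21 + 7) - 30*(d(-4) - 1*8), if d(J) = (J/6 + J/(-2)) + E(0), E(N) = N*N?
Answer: 228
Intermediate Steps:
E(N) = N**2
d(J) = -J/3 (d(J) = (J/6 + J/(-2)) + 0**2 = (J*(1/6) + J*(-1/2)) + 0 = (J/6 - J/2) + 0 = -J/3 + 0 = -J/3)
(21 + 7) - 30*(d(-4) - 1*8) = (21 + 7) - 30*(-1/3*(-4) - 1*8) = 28 - 30*(4/3 - 8) = 28 - 30*(-20/3) = 28 + 200 = 228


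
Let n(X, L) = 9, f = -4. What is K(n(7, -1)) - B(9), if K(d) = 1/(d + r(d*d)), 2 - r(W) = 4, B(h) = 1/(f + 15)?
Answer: 4/77 ≈ 0.051948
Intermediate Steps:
B(h) = 1/11 (B(h) = 1/(-4 + 15) = 1/11)
r(W) = -2 (r(W) = 2 - 1*4 = 2 - 4 = -2)
K(d) = 1/(-2 + d) (K(d) = 1/(d - 2) = 1/(-2 + d))
K(n(7, -1)) - B(9) = 1/(-2 + 9) - 1*1/11 = 1/7 - 1/11 = ⅐ - 1/11 = 4/77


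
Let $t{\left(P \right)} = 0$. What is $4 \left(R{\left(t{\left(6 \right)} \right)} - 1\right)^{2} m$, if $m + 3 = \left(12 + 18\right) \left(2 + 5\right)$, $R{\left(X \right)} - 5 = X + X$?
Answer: $13248$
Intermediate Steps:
$R{\left(X \right)} = 5 + 2 X$ ($R{\left(X \right)} = 5 + \left(X + X\right) = 5 + 2 X$)
$m = 207$ ($m = -3 + \left(12 + 18\right) \left(2 + 5\right) = -3 + 30 \cdot 7 = -3 + 210 = 207$)
$4 \left(R{\left(t{\left(6 \right)} \right)} - 1\right)^{2} m = 4 \left(\left(5 + 2 \cdot 0\right) - 1\right)^{2} \cdot 207 = 4 \left(\left(5 + 0\right) - 1\right)^{2} \cdot 207 = 4 \left(5 - 1\right)^{2} \cdot 207 = 4 \cdot 4^{2} \cdot 207 = 4 \cdot 16 \cdot 207 = 64 \cdot 207 = 13248$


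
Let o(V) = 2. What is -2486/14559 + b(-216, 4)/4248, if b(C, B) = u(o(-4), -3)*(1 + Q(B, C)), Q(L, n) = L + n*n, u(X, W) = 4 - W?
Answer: 1581600655/20615544 ≈ 76.719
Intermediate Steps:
Q(L, n) = L + n²
b(C, B) = 7 + 7*B + 7*C² (b(C, B) = (4 - 1*(-3))*(1 + (B + C²)) = (4 + 3)*(1 + B + C²) = 7*(1 + B + C²) = 7 + 7*B + 7*C²)
-2486/14559 + b(-216, 4)/4248 = -2486/14559 + (7 + 7*4 + 7*(-216)²)/4248 = -2486*1/14559 + (7 + 28 + 7*46656)*(1/4248) = -2486/14559 + (7 + 28 + 326592)*(1/4248) = -2486/14559 + 326627*(1/4248) = -2486/14559 + 326627/4248 = 1581600655/20615544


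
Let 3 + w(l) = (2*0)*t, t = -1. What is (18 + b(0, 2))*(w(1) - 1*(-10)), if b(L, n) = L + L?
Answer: 126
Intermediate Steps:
b(L, n) = 2*L
w(l) = -3 (w(l) = -3 + (2*0)*(-1) = -3 + 0*(-1) = -3 + 0 = -3)
(18 + b(0, 2))*(w(1) - 1*(-10)) = (18 + 2*0)*(-3 - 1*(-10)) = (18 + 0)*(-3 + 10) = 18*7 = 126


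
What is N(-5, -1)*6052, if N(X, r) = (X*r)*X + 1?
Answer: -145248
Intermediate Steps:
N(X, r) = 1 + r*X**2 (N(X, r) = r*X**2 + 1 = 1 + r*X**2)
N(-5, -1)*6052 = (1 - 1*(-5)**2)*6052 = (1 - 1*25)*6052 = (1 - 25)*6052 = -24*6052 = -145248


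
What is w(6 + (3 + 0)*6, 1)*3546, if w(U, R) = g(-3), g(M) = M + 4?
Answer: 3546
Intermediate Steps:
g(M) = 4 + M
w(U, R) = 1 (w(U, R) = 4 - 3 = 1)
w(6 + (3 + 0)*6, 1)*3546 = 1*3546 = 3546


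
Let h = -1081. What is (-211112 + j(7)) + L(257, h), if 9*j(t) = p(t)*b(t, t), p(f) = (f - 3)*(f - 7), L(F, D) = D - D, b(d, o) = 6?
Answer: -211112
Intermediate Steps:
L(F, D) = 0
p(f) = (-7 + f)*(-3 + f) (p(f) = (-3 + f)*(-7 + f) = (-7 + f)*(-3 + f))
j(t) = 14 - 20*t/3 + 2*t²/3 (j(t) = ((21 + t² - 10*t)*6)/9 = (126 - 60*t + 6*t²)/9 = 14 - 20*t/3 + 2*t²/3)
(-211112 + j(7)) + L(257, h) = (-211112 + (14 - 20/3*7 + (⅔)*7²)) + 0 = (-211112 + (14 - 140/3 + (⅔)*49)) + 0 = (-211112 + (14 - 140/3 + 98/3)) + 0 = (-211112 + 0) + 0 = -211112 + 0 = -211112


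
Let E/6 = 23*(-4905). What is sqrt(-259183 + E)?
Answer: 19*I*sqrt(2593) ≈ 967.51*I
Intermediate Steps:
E = -676890 (E = 6*(23*(-4905)) = 6*(-112815) = -676890)
sqrt(-259183 + E) = sqrt(-259183 - 676890) = sqrt(-936073) = 19*I*sqrt(2593)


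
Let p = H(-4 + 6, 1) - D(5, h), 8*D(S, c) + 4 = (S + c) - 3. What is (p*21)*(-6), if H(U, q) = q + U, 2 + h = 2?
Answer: -819/2 ≈ -409.50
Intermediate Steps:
h = 0 (h = -2 + 2 = 0)
D(S, c) = -7/8 + S/8 + c/8 (D(S, c) = -1/2 + ((S + c) - 3)/8 = -1/2 + (-3 + S + c)/8 = -1/2 + (-3/8 + S/8 + c/8) = -7/8 + S/8 + c/8)
H(U, q) = U + q
p = 13/4 (p = ((-4 + 6) + 1) - (-7/8 + (1/8)*5 + (1/8)*0) = (2 + 1) - (-7/8 + 5/8 + 0) = 3 - 1*(-1/4) = 3 + 1/4 = 13/4 ≈ 3.2500)
(p*21)*(-6) = ((13/4)*21)*(-6) = (273/4)*(-6) = -819/2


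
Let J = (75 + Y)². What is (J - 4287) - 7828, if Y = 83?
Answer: 12849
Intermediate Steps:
J = 24964 (J = (75 + 83)² = 158² = 24964)
(J - 4287) - 7828 = (24964 - 4287) - 7828 = 20677 - 7828 = 12849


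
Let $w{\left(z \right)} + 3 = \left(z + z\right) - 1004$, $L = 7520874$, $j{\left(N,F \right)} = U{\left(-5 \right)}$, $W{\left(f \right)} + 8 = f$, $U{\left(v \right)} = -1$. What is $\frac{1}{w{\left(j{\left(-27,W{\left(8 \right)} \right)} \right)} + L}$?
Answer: $\frac{1}{7519865} \approx 1.3298 \cdot 10^{-7}$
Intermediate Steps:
$W{\left(f \right)} = -8 + f$
$j{\left(N,F \right)} = -1$
$w{\left(z \right)} = -1007 + 2 z$ ($w{\left(z \right)} = -3 + \left(\left(z + z\right) - 1004\right) = -3 + \left(2 z - 1004\right) = -3 + \left(-1004 + 2 z\right) = -1007 + 2 z$)
$\frac{1}{w{\left(j{\left(-27,W{\left(8 \right)} \right)} \right)} + L} = \frac{1}{\left(-1007 + 2 \left(-1\right)\right) + 7520874} = \frac{1}{\left(-1007 - 2\right) + 7520874} = \frac{1}{-1009 + 7520874} = \frac{1}{7519865}$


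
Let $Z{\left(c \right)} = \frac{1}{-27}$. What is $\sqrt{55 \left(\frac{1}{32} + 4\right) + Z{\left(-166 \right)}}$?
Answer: $\frac{\sqrt{1149198}}{72} \approx 14.889$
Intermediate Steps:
$Z{\left(c \right)} = - \frac{1}{27}$
$\sqrt{55 \left(\frac{1}{32} + 4\right) + Z{\left(-166 \right)}} = \sqrt{55 \left(\frac{1}{32} + 4\right) - \frac{1}{27}} = \sqrt{55 \cdot \frac{129}{32} - \frac{1}{27}} = \sqrt{\frac{7095}{32} - \frac{1}{27}} = \sqrt{\frac{191533}{864}} = \frac{\sqrt{1149198}}{72}$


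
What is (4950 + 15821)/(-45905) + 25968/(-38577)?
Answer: -664447969/590292395 ≈ -1.1256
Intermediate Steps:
(4950 + 15821)/(-45905) + 25968/(-38577) = 20771*(-1/45905) + 25968*(-1/38577) = -20771/45905 - 8656/12859 = -664447969/590292395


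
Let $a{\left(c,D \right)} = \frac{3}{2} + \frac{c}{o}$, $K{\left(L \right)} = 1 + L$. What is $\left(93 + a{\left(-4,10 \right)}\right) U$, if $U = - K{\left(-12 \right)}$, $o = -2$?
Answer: $\frac{2123}{2} \approx 1061.5$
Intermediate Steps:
$a{\left(c,D \right)} = \frac{3}{2} - \frac{c}{2}$ ($a{\left(c,D \right)} = \frac{3}{2} + \frac{c}{-2} = 3 \cdot \frac{1}{2} + c \left(- \frac{1}{2}\right) = \frac{3}{2} - \frac{c}{2}$)
$U = 11$ ($U = - (1 - 12) = \left(-1\right) \left(-11\right) = 11$)
$\left(93 + a{\left(-4,10 \right)}\right) U = \left(93 + \left(\frac{3}{2} - -2\right)\right) 11 = \left(93 + \left(\frac{3}{2} + 2\right)\right) 11 = \left(93 + \frac{7}{2}\right) 11 = \frac{193}{2} \cdot 11 = \frac{2123}{2}$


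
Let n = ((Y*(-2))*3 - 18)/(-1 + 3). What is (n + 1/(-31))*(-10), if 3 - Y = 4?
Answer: 1870/31 ≈ 60.323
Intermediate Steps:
Y = -1 (Y = 3 - 1*4 = 3 - 4 = -1)
n = -6 (n = (-1*(-2)*3 - 18)/(-1 + 3) = (2*3 - 18)/2 = (6 - 18)*(½) = -12*½ = -6)
(n + 1/(-31))*(-10) = (-6 + 1/(-31))*(-10) = (-6 - 1/31)*(-10) = -187/31*(-10) = 1870/31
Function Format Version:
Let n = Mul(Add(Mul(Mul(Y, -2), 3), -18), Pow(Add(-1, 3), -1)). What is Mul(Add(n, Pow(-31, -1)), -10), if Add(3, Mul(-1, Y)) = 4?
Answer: Rational(1870, 31) ≈ 60.323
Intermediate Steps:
Y = -1 (Y = Add(3, Mul(-1, 4)) = Add(3, -4) = -1)
n = -6 (n = Mul(Add(Mul(Mul(-1, -2), 3), -18), Pow(Add(-1, 3), -1)) = Mul(Add(Mul(2, 3), -18), Pow(2, -1)) = Mul(Add(6, -18), Rational(1, 2)) = Mul(-12, Rational(1, 2)) = -6)
Mul(Add(n, Pow(-31, -1)), -10) = Mul(Add(-6, Pow(-31, -1)), -10) = Mul(Add(-6, Rational(-1, 31)), -10) = Mul(Rational(-187, 31), -10) = Rational(1870, 31)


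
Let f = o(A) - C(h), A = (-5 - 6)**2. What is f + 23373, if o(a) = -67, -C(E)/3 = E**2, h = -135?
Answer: 77981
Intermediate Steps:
A = 121 (A = (-11)**2 = 121)
C(E) = -3*E**2
f = 54608 (f = -67 - (-3)*(-135)**2 = -67 - (-3)*18225 = -67 - 1*(-54675) = -67 + 54675 = 54608)
f + 23373 = 54608 + 23373 = 77981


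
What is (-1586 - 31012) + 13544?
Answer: -19054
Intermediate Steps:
(-1586 - 31012) + 13544 = -32598 + 13544 = -19054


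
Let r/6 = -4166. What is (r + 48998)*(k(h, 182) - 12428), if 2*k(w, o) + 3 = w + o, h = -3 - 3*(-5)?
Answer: -296004665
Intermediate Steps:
r = -24996 (r = 6*(-4166) = -24996)
h = 12 (h = -3 + 15 = 12)
k(w, o) = -3/2 + o/2 + w/2 (k(w, o) = -3/2 + (w + o)/2 = -3/2 + (o + w)/2 = -3/2 + (o/2 + w/2) = -3/2 + o/2 + w/2)
(r + 48998)*(k(h, 182) - 12428) = (-24996 + 48998)*((-3/2 + (½)*182 + (½)*12) - 12428) = 24002*((-3/2 + 91 + 6) - 12428) = 24002*(191/2 - 12428) = 24002*(-24665/2) = -296004665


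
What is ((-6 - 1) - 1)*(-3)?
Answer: 24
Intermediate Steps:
((-6 - 1) - 1)*(-3) = (-7 - 1)*(-3) = -8*(-3) = 24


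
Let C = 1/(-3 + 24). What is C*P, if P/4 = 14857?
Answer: 59428/21 ≈ 2829.9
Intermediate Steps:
P = 59428 (P = 4*14857 = 59428)
C = 1/21 ≈ 0.047619
C*P = (1/21)*59428 = 59428/21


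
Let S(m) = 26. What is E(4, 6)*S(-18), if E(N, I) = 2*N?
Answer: 208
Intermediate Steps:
E(4, 6)*S(-18) = (2*4)*26 = 8*26 = 208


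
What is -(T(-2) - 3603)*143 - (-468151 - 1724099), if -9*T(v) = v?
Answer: 24367025/9 ≈ 2.7074e+6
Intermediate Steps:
T(v) = -v/9
-(T(-2) - 3603)*143 - (-468151 - 1724099) = -(-1/9*(-2) - 3603)*143 - (-468151 - 1724099) = -(2/9 - 3603)*143 - 1*(-2192250) = -(-32425)*143/9 + 2192250 = -1*(-4636775/9) + 2192250 = 4636775/9 + 2192250 = 24367025/9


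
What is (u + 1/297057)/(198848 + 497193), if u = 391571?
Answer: 116318906548/206763851337 ≈ 0.56257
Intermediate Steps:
(u + 1/297057)/(198848 + 497193) = (391571 + 1/297057)/(198848 + 497193) = (391571 + 1/297057)/696041 = (116318906548/297057)*(1/696041) = 116318906548/206763851337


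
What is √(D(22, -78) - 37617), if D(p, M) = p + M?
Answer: I*√37673 ≈ 194.1*I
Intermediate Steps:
D(p, M) = M + p
√(D(22, -78) - 37617) = √((-78 + 22) - 37617) = √(-56 - 37617) = √(-37673) = I*√37673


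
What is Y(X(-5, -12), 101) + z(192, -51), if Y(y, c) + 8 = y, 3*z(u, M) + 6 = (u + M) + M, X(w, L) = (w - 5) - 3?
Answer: 7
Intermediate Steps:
X(w, L) = -8 + w (X(w, L) = (-5 + w) - 3 = -8 + w)
z(u, M) = -2 + u/3 + 2*M/3 (z(u, M) = -2 + ((u + M) + M)/3 = -2 + ((M + u) + M)/3 = -2 + (u + 2*M)/3 = -2 + (u/3 + 2*M/3) = -2 + u/3 + 2*M/3)
Y(y, c) = -8 + y
Y(X(-5, -12), 101) + z(192, -51) = (-8 + (-8 - 5)) + (-2 + (⅓)*192 + (⅔)*(-51)) = (-8 - 13) + (-2 + 64 - 34) = -21 + 28 = 7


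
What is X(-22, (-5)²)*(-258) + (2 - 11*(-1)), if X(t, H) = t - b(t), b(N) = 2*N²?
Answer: 255433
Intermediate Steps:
X(t, H) = t - 2*t²
X(-22, (-5)²)*(-258) + (2 - 11*(-1)) = -22*(1 - 2*(-22))*(-258) + (2 - 11*(-1)) = -22*(1 + 44)*(-258) + (2 + 11) = -22*45*(-258) + 13 = -990*(-258) + 13 = 255420 + 13 = 255433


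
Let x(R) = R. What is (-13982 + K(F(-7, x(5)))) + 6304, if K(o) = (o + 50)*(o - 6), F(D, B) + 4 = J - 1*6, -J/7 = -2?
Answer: -7786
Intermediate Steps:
J = 14 (J = -7*(-2) = 14)
F(D, B) = 4 (F(D, B) = -4 + (14 - 1*6) = -4 + (14 - 6) = -4 + 8 = 4)
K(o) = (-6 + o)*(50 + o) (K(o) = (50 + o)*(-6 + o) = (-6 + o)*(50 + o))
(-13982 + K(F(-7, x(5)))) + 6304 = (-13982 + (-300 + 4² + 44*4)) + 6304 = (-13982 + (-300 + 16 + 176)) + 6304 = (-13982 - 108) + 6304 = -14090 + 6304 = -7786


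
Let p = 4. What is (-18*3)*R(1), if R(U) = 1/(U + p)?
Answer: -54/5 ≈ -10.800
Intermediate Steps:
R(U) = 1/(4 + U) (R(U) = 1/(U + 4) = 1/(4 + U))
(-18*3)*R(1) = (-18*3)/(4 + 1) = -54/5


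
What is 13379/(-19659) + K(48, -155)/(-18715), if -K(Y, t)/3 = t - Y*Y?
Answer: -395412428/367918185 ≈ -1.0747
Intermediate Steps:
K(Y, t) = -3*t + 3*Y² (K(Y, t) = -3*(t - Y*Y) = -3*(t - Y²) = -3*t + 3*Y²)
13379/(-19659) + K(48, -155)/(-18715) = 13379/(-19659) + (-3*(-155) + 3*48²)/(-18715) = 13379*(-1/19659) + (465 + 3*2304)*(-1/18715) = -13379/19659 + (465 + 6912)*(-1/18715) = -13379/19659 + 7377*(-1/18715) = -13379/19659 - 7377/18715 = -395412428/367918185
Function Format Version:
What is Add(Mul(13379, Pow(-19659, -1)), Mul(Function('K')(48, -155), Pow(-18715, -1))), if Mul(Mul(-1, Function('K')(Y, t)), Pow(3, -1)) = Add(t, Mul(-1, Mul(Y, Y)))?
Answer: Rational(-395412428, 367918185) ≈ -1.0747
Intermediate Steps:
Function('K')(Y, t) = Add(Mul(-3, t), Mul(3, Pow(Y, 2))) (Function('K')(Y, t) = Mul(-3, Add(t, Mul(-1, Mul(Y, Y)))) = Mul(-3, Add(t, Mul(-1, Pow(Y, 2)))) = Add(Mul(-3, t), Mul(3, Pow(Y, 2))))
Add(Mul(13379, Pow(-19659, -1)), Mul(Function('K')(48, -155), Pow(-18715, -1))) = Add(Mul(13379, Pow(-19659, -1)), Mul(Add(Mul(-3, -155), Mul(3, Pow(48, 2))), Pow(-18715, -1))) = Add(Mul(13379, Rational(-1, 19659)), Mul(Add(465, Mul(3, 2304)), Rational(-1, 18715))) = Add(Rational(-13379, 19659), Mul(Add(465, 6912), Rational(-1, 18715))) = Add(Rational(-13379, 19659), Mul(7377, Rational(-1, 18715))) = Add(Rational(-13379, 19659), Rational(-7377, 18715)) = Rational(-395412428, 367918185)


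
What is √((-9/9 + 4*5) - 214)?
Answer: I*√195 ≈ 13.964*I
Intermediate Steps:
√((-9/9 + 4*5) - 214) = √((-9*⅑ + 20) - 214) = √((-1 + 20) - 214) = √(19 - 214) = √(-195) = I*√195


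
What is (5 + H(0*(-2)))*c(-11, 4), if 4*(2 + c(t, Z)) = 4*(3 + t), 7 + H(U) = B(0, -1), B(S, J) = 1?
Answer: 10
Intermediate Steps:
H(U) = -6 (H(U) = -7 + 1 = -6)
c(t, Z) = 1 + t (c(t, Z) = -2 + (4*(3 + t))/4 = -2 + (12 + 4*t)/4 = -2 + (3 + t) = 1 + t)
(5 + H(0*(-2)))*c(-11, 4) = (5 - 6)*(1 - 11) = -1*(-10) = 10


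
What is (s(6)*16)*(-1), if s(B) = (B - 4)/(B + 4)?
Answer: -16/5 ≈ -3.2000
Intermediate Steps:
s(B) = (-4 + B)/(4 + B)
(s(6)*16)*(-1) = (((-4 + 6)/(4 + 6))*16)*(-1) = ((2/10)*16)*(-1) = (((⅒)*2)*16)*(-1) = ((⅕)*16)*(-1) = (16/5)*(-1) = -16/5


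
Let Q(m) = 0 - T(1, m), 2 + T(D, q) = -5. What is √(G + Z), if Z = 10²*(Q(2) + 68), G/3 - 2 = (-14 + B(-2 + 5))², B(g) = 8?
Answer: 9*√94 ≈ 87.258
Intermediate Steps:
T(D, q) = -7 (T(D, q) = -2 - 5 = -7)
Q(m) = 7 (Q(m) = 0 - 1*(-7) = 0 + 7 = 7)
G = 114 (G = 6 + 3*(-14 + 8)² = 6 + 3*(-6)² = 6 + 3*36 = 6 + 108 = 114)
Z = 7500 (Z = 10²*(7 + 68) = 100*75 = 7500)
√(G + Z) = √(114 + 7500) = √7614 = 9*√94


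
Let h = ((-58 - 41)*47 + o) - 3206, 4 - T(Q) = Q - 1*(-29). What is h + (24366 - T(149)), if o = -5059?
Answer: 11622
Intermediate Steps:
T(Q) = -25 - Q (T(Q) = 4 - (Q - 1*(-29)) = 4 - (Q + 29) = 4 - (29 + Q) = 4 + (-29 - Q) = -25 - Q)
h = -12918 (h = ((-58 - 41)*47 - 5059) - 3206 = (-99*47 - 5059) - 3206 = (-4653 - 5059) - 3206 = -9712 - 3206 = -12918)
h + (24366 - T(149)) = -12918 + (24366 - (-25 - 1*149)) = -12918 + (24366 - (-25 - 149)) = -12918 + (24366 - 1*(-174)) = -12918 + (24366 + 174) = -12918 + 24540 = 11622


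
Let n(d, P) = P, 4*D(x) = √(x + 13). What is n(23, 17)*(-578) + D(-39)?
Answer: -9826 + I*√26/4 ≈ -9826.0 + 1.2748*I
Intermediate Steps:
D(x) = √(13 + x)/4 (D(x) = √(x + 13)/4 = √(13 + x)/4)
n(23, 17)*(-578) + D(-39) = 17*(-578) + √(13 - 39)/4 = -9826 + √(-26)/4 = -9826 + (I*√26)/4 = -9826 + I*√26/4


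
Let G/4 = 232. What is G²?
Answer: 861184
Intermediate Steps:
G = 928 (G = 4*232 = 928)
G² = 928² = 861184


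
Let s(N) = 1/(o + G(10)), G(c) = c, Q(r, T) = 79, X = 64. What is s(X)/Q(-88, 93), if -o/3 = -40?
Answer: 1/10270 ≈ 9.7371e-5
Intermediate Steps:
o = 120 (o = -3*(-40) = 120)
s(N) = 1/130 (s(N) = 1/(120 + 10) = 1/130)
s(X)/Q(-88, 93) = (1/130)/79 = (1/130)*(1/79) = 1/10270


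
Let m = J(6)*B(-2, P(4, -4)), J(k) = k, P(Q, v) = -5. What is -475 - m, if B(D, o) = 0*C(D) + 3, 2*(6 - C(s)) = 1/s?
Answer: -493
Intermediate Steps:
C(s) = 6 - 1/(2*s)
B(D, o) = 3 (B(D, o) = 0*(6 - 1/(2*D)) + 3 = 0 + 3 = 3)
m = 18 (m = 6*3 = 18)
-475 - m = -475 - 1*18 = -475 - 18 = -493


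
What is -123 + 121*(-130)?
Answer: -15853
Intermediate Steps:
-123 + 121*(-130) = -123 - 15730 = -15853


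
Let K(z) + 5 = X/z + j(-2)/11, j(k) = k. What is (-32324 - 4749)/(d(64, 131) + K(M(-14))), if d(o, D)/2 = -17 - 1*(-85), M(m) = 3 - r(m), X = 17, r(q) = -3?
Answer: -2446818/8821 ≈ -277.39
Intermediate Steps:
M(m) = 6 (M(m) = 3 - 1*(-3) = 3 + 3 = 6)
d(o, D) = 136 (d(o, D) = 2*(-17 - 1*(-85)) = 2*(-17 + 85) = 2*68 = 136)
K(z) = -57/11 + 17/z (K(z) = -5 + (17/z - 2/11) = -5 + (-2/11 + 17/z) = -57/11 + 17/z)
(-32324 - 4749)/(d(64, 131) + K(M(-14))) = (-32324 - 4749)/(136 + (-57/11 + 17/6)) = -37073/(136 + (-57/11 + 17*(1/6))) = -37073/(136 + (-57/11 + 17/6)) = -37073/(136 - 155/66) = -37073/8821/66 = -37073*66/8821 = -2446818/8821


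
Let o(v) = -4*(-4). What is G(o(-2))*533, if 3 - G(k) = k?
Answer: -6929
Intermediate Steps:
o(v) = 16
G(k) = 3 - k
G(o(-2))*533 = (3 - 1*16)*533 = (3 - 16)*533 = -13*533 = -6929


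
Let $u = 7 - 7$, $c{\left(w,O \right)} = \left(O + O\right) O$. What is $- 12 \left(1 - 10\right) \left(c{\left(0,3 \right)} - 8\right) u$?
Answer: $0$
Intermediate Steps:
$c{\left(w,O \right)} = 2 O^{2}$ ($c{\left(w,O \right)} = 2 O O = 2 O^{2}$)
$u = 0$
$- 12 \left(1 - 10\right) \left(c{\left(0,3 \right)} - 8\right) u = - 12 \left(1 - 10\right) \left(2 \cdot 3^{2} - 8\right) 0 = - 12 \left(- 9 \left(2 \cdot 9 - 8\right)\right) 0 = - 12 \left(- 9 \left(18 - 8\right)\right) 0 = - 12 \left(\left(-9\right) 10\right) 0 = \left(-12\right) \left(-90\right) 0 = 1080 \cdot 0 = 0$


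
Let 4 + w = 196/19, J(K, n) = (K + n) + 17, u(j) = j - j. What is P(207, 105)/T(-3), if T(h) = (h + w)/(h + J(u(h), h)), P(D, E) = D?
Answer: 4807/7 ≈ 686.71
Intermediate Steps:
u(j) = 0
J(K, n) = 17 + K + n
w = 120/19 (w = -4 + 196/19 = 120/19 ≈ 6.3158)
T(h) = (120/19 + h)/(17 + 2*h) (T(h) = (h + 120/19)/(h + (17 + 0 + h)) = (120/19 + h)/(h + (17 + h)) = (120/19 + h)/(17 + 2*h))
P(207, 105)/T(-3) = 207/(((120 + 19*(-3))/(19*(17 + 2*(-3))))) = 207/(((120 - 57)/(19*(17 - 6)))) = 207/(((1/19)*63/11)) = 207/(((1/19)*(1/11)*63)) = 207/(63/209) = 207*(209/63) = 4807/7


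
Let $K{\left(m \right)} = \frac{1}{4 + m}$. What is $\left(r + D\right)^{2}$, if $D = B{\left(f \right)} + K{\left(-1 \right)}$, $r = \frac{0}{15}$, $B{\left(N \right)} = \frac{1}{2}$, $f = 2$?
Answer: $\frac{25}{36} \approx 0.69444$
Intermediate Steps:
$B{\left(N \right)} = \frac{1}{2}$
$r = 0$ ($r = 0 \cdot \frac{1}{15} = 0$)
$D = \frac{5}{6}$ ($D = \frac{1}{2} + \frac{1}{4 - 1} = \frac{1}{2} + \frac{1}{3} = \frac{5}{6} \approx 0.83333$)
$\left(r + D\right)^{2} = \left(0 + \frac{5}{6}\right)^{2} = \left(\frac{5}{6}\right)^{2} = \frac{25}{36}$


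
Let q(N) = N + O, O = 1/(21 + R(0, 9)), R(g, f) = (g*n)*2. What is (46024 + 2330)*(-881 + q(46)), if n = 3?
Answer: -282613012/7 ≈ -4.0373e+7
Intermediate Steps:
R(g, f) = 6*g (R(g, f) = (g*3)*2 = (3*g)*2 = 6*g)
O = 1/21 (O = 1/(21 + 6*0) = 1/(21 + 0) = 1/21 ≈ 0.047619)
q(N) = 1/21 + N (q(N) = N + 1/21 = 1/21 + N)
(46024 + 2330)*(-881 + q(46)) = (46024 + 2330)*(-881 + (1/21 + 46)) = 48354*(-881 + 967/21) = 48354*(-17534/21) = -282613012/7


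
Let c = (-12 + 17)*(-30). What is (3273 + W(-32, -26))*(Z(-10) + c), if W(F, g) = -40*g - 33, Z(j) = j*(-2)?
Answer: -556400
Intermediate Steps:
Z(j) = -2*j
c = -150 (c = 5*(-30) = -150)
W(F, g) = -33 - 40*g
(3273 + W(-32, -26))*(Z(-10) + c) = (3273 + (-33 - 40*(-26)))*(-2*(-10) - 150) = (3273 + (-33 + 1040))*(20 - 150) = (3273 + 1007)*(-130) = 4280*(-130) = -556400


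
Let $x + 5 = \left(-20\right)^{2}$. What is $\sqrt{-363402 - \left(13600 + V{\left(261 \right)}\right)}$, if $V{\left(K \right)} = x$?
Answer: $3 i \sqrt{41933} \approx 614.33 i$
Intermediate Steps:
$x = 395$ ($x = -5 + \left(-20\right)^{2} = -5 + 400 = 395$)
$V{\left(K \right)} = 395$
$\sqrt{-363402 - \left(13600 + V{\left(261 \right)}\right)} = \sqrt{-363402 - 13995} = \sqrt{-377397} = 3 i \sqrt{41933}$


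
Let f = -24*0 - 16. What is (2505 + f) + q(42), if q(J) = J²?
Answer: 4253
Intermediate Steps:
f = -16 (f = 0 - 16 = -16)
(2505 + f) + q(42) = (2505 - 16) + 42² = 2489 + 1764 = 4253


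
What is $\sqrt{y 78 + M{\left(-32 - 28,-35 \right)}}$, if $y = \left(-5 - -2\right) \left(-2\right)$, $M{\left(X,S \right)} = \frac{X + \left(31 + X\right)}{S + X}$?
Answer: $\frac{\sqrt{4232155}}{95} \approx 21.655$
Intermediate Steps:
$M{\left(X,S \right)} = \frac{31 + 2 X}{S + X}$
$y = 6$ ($y = \left(-5 + 2\right) \left(-2\right) = \left(-3\right) \left(-2\right) = 6$)
$\sqrt{y 78 + M{\left(-32 - 28,-35 \right)}} = \sqrt{6 \cdot 78 + \frac{31 + 2 \left(-32 - 28\right)}{-35 - 60}} = \sqrt{468 + \frac{31 + 2 \left(-32 - 28\right)}{-35 - 60}} = \sqrt{468 + \frac{31 + 2 \left(-60\right)}{-35 - 60}} = \sqrt{468 + \frac{31 - 120}{-95}} = \sqrt{468 - - \frac{89}{95}} = \sqrt{468 + \frac{89}{95}} = \sqrt{\frac{44549}{95}} = \frac{\sqrt{4232155}}{95}$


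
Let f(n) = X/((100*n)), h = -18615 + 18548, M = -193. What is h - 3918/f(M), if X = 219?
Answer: 25200909/73 ≈ 3.4522e+5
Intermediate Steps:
h = -67
f(n) = 219/(100*n) (f(n) = 219/((100*n)) = 219*(1/(100*n)) = 219/(100*n))
h - 3918/f(M) = -67 - 3918/((219/100)/(-193)) = -67 - 3918/((219/100)*(-1/193)) = -67 - 3918/(-219/19300) = -67 - 3918*(-19300)/219 = -67 - 1*(-25205800/73) = -67 + 25205800/73 = 25200909/73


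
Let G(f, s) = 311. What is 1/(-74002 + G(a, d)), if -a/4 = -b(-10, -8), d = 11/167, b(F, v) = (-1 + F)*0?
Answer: -1/73691 ≈ -1.3570e-5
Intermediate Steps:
b(F, v) = 0
d = 11/167 (d = 11*(1/167) = 11/167 ≈ 0.065868)
a = 0 (a = -(-4)*0 = -4*0 = 0)
1/(-74002 + G(a, d)) = 1/(-74002 + 311) = 1/(-73691) = -1/73691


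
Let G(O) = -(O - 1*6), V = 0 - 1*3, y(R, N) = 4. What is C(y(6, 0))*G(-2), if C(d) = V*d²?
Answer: -384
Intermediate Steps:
V = -3 (V = 0 - 3 = -3)
C(d) = -3*d²
G(O) = 6 - O (G(O) = -(O - 6) = -(-6 + O) = 6 - O)
C(y(6, 0))*G(-2) = (-3*4²)*(6 - 1*(-2)) = (-3*16)*(6 + 2) = -48*8 = -384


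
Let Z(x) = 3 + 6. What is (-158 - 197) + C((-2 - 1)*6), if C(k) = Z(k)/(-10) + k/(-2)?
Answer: -3469/10 ≈ -346.90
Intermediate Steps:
Z(x) = 9
C(k) = -9/10 - k/2 (C(k) = 9/(-10) + k/(-2) = 9*(-⅒) + k*(-½) = -9/10 - k/2)
(-158 - 197) + C((-2 - 1)*6) = (-158 - 197) + (-9/10 - (-2 - 1)*6/2) = -355 + (-9/10 - (-3)*6/2) = -355 + (-9/10 - ½*(-18)) = -355 + (-9/10 + 9) = -355 + 81/10 = -3469/10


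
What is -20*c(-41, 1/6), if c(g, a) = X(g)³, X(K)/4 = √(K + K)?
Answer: 104960*I*√82 ≈ 9.5045e+5*I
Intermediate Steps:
X(K) = 4*√2*√K (X(K) = 4*√(K + K) = 4*√(2*K) = 4*(√2*√K) = 4*√2*√K)
c(g, a) = 128*√2*g^(3/2) (c(g, a) = (4*√2*√g)³ = 128*√2*g^(3/2))
-20*c(-41, 1/6) = -2560*√2*(-41)^(3/2) = -2560*√2*(-41*I*√41) = -(-104960)*I*√82 = 104960*I*√82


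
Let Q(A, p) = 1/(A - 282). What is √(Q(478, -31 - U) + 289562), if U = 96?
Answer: 3*√6306017/14 ≈ 538.11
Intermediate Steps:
Q(A, p) = 1/(-282 + A)
√(Q(478, -31 - U) + 289562) = √(1/(-282 + 478) + 289562) = √(1/196 + 289562) = √(56754153/196) = 3*√6306017/14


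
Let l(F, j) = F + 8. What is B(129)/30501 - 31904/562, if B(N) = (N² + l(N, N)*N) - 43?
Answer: -476921801/8570781 ≈ -55.645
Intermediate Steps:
l(F, j) = 8 + F
B(N) = -43 + N² + N*(8 + N) (B(N) = (N² + (8 + N)*N) - 43 = (N² + N*(8 + N)) - 43 = -43 + N² + N*(8 + N))
B(129)/30501 - 31904/562 = (-43 + 129² + 129*(8 + 129))/30501 - 31904/562 = (-43 + 16641 + 129*137)*(1/30501) - 31904*1/562 = (-43 + 16641 + 17673)*(1/30501) - 15952/281 = 34271*(1/30501) - 15952/281 = 34271/30501 - 15952/281 = -476921801/8570781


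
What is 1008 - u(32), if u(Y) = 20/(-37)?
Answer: 37316/37 ≈ 1008.5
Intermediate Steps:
u(Y) = -20/37 (u(Y) = 20*(-1/37) = -20/37)
1008 - u(32) = 1008 - 1*(-20/37) = 1008 + 20/37 = 37316/37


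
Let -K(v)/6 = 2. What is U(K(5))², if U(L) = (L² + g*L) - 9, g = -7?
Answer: 47961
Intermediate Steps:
K(v) = -12 (K(v) = -6*2 = -12)
U(L) = -9 + L² - 7*L (U(L) = (L² - 7*L) - 9 = -9 + L² - 7*L)
U(K(5))² = (-9 + (-12)² - 7*(-12))² = (-9 + 144 + 84)² = 219² = 47961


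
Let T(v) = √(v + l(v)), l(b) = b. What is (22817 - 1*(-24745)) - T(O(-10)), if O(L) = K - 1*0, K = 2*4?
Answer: 47558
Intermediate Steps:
K = 8
O(L) = 8 (O(L) = 8 - 1*0 = 8 + 0 = 8)
T(v) = √2*√v (T(v) = √(v + v) = √(2*v) = √2*√v)
(22817 - 1*(-24745)) - T(O(-10)) = (22817 - 1*(-24745)) - √2*√8 = (22817 + 24745) - √2*2*√2 = 47562 - 1*4 = 47562 - 4 = 47558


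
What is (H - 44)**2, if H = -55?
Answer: 9801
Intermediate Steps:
(H - 44)**2 = (-55 - 44)**2 = (-99)**2 = 9801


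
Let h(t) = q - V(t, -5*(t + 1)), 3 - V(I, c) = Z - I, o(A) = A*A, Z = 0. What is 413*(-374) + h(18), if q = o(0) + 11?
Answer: -154472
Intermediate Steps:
o(A) = A²
V(I, c) = 3 + I (V(I, c) = 3 - (0 - I) = 3 - (-1)*I = 3 + I)
q = 11 (q = 0² + 11 = 0 + 11 = 11)
h(t) = 8 - t (h(t) = 11 - (3 + t) = 11 + (-3 - t) = 8 - t)
413*(-374) + h(18) = 413*(-374) + (8 - 1*18) = -154462 + (8 - 18) = -154462 - 10 = -154472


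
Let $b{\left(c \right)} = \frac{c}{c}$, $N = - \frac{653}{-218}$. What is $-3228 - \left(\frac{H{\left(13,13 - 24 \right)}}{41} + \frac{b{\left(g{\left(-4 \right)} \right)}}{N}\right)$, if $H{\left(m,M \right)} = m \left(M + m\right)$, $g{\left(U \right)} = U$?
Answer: $- \frac{86449160}{26773} \approx -3229.0$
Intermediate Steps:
$N = \frac{653}{218}$ ($N = \left(-653\right) \left(- \frac{1}{218}\right) = \frac{653}{218} \approx 2.9954$)
$b{\left(c \right)} = 1$
$-3228 - \left(\frac{H{\left(13,13 - 24 \right)}}{41} + \frac{b{\left(g{\left(-4 \right)} \right)}}{N}\right) = -3228 - \left(\frac{13 \left(\left(13 - 24\right) + 13\right)}{41} + 1 \frac{1}{\frac{653}{218}}\right) = -3228 - \left(13 \left(\left(13 - 24\right) + 13\right) \frac{1}{41} + 1 \cdot \frac{218}{653}\right) = -3228 - \left(13 \left(-11 + 13\right) \frac{1}{41} + \frac{218}{653}\right) = -3228 - \left(13 \cdot 2 \cdot \frac{1}{41} + \frac{218}{653}\right) = -3228 - \left(26 \cdot \frac{1}{41} + \frac{218}{653}\right) = -3228 - \left(\frac{26}{41} + \frac{218}{653}\right) = -3228 - \frac{25916}{26773} = - \frac{86449160}{26773}$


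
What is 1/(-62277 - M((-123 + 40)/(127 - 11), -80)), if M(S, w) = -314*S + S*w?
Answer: -58/3628417 ≈ -1.5985e-5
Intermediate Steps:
1/(-62277 - M((-123 + 40)/(127 - 11), -80)) = 1/(-62277 - (-123 + 40)/(127 - 11)*(-314 - 80)) = 1/(-62277 - (-83/116)*(-394)) = 1/(-62277 - (-83*1/116)*(-394)) = 1/(-62277 - (-83)*(-394)/116) = 1/(-62277 - 1*16351/58) = 1/(-62277 - 16351/58) = 1/(-3628417/58) = -58/3628417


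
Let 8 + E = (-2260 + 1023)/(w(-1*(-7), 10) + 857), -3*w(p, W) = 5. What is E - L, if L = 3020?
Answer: -7773559/2566 ≈ -3029.4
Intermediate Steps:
w(p, W) = -5/3 (w(p, W) = -⅓*5 = -5/3)
E = -24239/2566 (E = -8 + (-2260 + 1023)/(-5/3 + 857) = -8 - 1237/2566/3 = -8 - 1237*3/2566 = -8 - 3711/2566 = -24239/2566 ≈ -9.4462)
E - L = -24239/2566 - 1*3020 = -24239/2566 - 3020 = -7773559/2566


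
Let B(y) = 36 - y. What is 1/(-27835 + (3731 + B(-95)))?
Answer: -1/23973 ≈ -4.1714e-5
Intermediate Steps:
1/(-27835 + (3731 + B(-95))) = 1/(-27835 + (3731 + (36 - 1*(-95)))) = 1/(-27835 + (3731 + (36 + 95))) = 1/(-27835 + (3731 + 131)) = 1/(-27835 + 3862) = 1/(-23973) = -1/23973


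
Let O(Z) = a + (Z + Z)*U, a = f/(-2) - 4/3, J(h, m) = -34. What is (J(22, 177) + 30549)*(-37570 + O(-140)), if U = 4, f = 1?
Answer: -7084087765/6 ≈ -1.1807e+9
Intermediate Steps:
a = -11/6 (a = 1/(-2) - 4/3 = 1*(-1/2) - 4*1/3 = -1/2 - 4/3 = -11/6 ≈ -1.8333)
O(Z) = -11/6 + 8*Z (O(Z) = -11/6 + (Z + Z)*4 = -11/6 + (2*Z)*4 = -11/6 + 8*Z)
(J(22, 177) + 30549)*(-37570 + O(-140)) = (-34 + 30549)*(-37570 + (-11/6 + 8*(-140))) = 30515*(-37570 + (-11/6 - 1120)) = 30515*(-37570 - 6731/6) = 30515*(-232151/6) = -7084087765/6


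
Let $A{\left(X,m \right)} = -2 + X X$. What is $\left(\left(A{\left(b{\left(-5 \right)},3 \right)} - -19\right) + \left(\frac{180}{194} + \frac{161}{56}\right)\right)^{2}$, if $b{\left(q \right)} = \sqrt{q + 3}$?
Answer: $\frac{212897281}{602176} \approx 353.55$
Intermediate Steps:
$b{\left(q \right)} = \sqrt{3 + q}$
$A{\left(X,m \right)} = -2 + X^{2}$
$\left(\left(A{\left(b{\left(-5 \right)},3 \right)} - -19\right) + \left(\frac{180}{194} + \frac{161}{56}\right)\right)^{2} = \left(\left(\left(-2 + \left(\sqrt{3 - 5}\right)^{2}\right) - -19\right) + \left(\frac{180}{194} + \frac{161}{56}\right)\right)^{2} = \left(\left(\left(-2 + \left(\sqrt{-2}\right)^{2}\right) + 19\right) + \left(180 \cdot \frac{1}{194} + 161 \cdot \frac{1}{56}\right)\right)^{2} = \left(\left(\left(-2 + \left(i \sqrt{2}\right)^{2}\right) + 19\right) + \left(\frac{90}{97} + \frac{23}{8}\right)\right)^{2} = \left(\left(\left(-2 - 2\right) + 19\right) + \frac{2951}{776}\right)^{2} = \left(\left(-4 + 19\right) + \frac{2951}{776}\right)^{2} = \left(15 + \frac{2951}{776}\right)^{2} = \left(\frac{14591}{776}\right)^{2} = \frac{212897281}{602176}$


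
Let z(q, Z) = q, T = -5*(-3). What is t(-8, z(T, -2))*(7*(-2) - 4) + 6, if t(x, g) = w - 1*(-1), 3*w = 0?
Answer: -12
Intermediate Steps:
T = 15
w = 0 (w = (⅓)*0 = 0)
t(x, g) = 1 (t(x, g) = 0 - 1*(-1) = 0 + 1 = 1)
t(-8, z(T, -2))*(7*(-2) - 4) + 6 = 1*(7*(-2) - 4) + 6 = 1*(-14 - 4) + 6 = 1*(-18) + 6 = -18 + 6 = -12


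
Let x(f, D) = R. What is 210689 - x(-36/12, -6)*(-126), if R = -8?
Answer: 209681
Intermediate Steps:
x(f, D) = -8
210689 - x(-36/12, -6)*(-126) = 210689 - (-8)*(-126) = 210689 - 1*1008 = 210689 - 1008 = 209681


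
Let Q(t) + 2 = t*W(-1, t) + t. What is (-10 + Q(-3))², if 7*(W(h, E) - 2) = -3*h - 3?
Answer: 441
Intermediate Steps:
W(h, E) = 11/7 - 3*h/7 (W(h, E) = 2 + (-3*h - 3)/7 = 2 + (-3 - 3*h)/7 = 2 + (-3/7 - 3*h/7) = 11/7 - 3*h/7)
Q(t) = -2 + 3*t (Q(t) = -2 + (t*(11/7 - 3/7*(-1)) + t) = -2 + (t*(11/7 + 3/7) + t) = -2 + (t*2 + t) = -2 + (2*t + t) = -2 + 3*t)
(-10 + Q(-3))² = (-10 + (-2 + 3*(-3)))² = (-10 + (-2 - 9))² = (-10 - 11)² = (-21)² = 441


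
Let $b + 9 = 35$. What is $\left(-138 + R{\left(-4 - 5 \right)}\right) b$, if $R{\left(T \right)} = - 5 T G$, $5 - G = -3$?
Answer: $5772$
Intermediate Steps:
$G = 8$ ($G = 5 - -3 = 5 + 3 = 8$)
$b = 26$ ($b = -9 + 35 = 26$)
$R{\left(T \right)} = - 40 T$ ($R{\left(T \right)} = - 5 T 8 = - 40 T$)
$\left(-138 + R{\left(-4 - 5 \right)}\right) b = \left(-138 - 40 \left(-4 - 5\right)\right) 26 = \left(-138 - -360\right) 26 = \left(-138 + 360\right) 26 = 222 \cdot 26 = 5772$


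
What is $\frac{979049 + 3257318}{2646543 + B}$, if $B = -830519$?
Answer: $\frac{4236367}{1816024} \approx 2.3328$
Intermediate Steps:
$\frac{979049 + 3257318}{2646543 + B} = \frac{979049 + 3257318}{2646543 - 830519} = \frac{4236367}{1816024}$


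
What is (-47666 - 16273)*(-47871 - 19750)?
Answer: 4323619119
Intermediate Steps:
(-47666 - 16273)*(-47871 - 19750) = -63939*(-67621) = 4323619119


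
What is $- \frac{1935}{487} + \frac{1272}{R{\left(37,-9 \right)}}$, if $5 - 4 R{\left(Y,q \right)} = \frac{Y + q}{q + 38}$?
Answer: $\frac{23877143}{18993} \approx 1257.2$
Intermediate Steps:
$R{\left(Y,q \right)} = \frac{5}{4} - \frac{Y + q}{4 \left(38 + q\right)}$ ($R{\left(Y,q \right)} = \frac{5}{4} - \frac{\left(Y + q\right) \frac{1}{q + 38}}{4} = \frac{5}{4} - \frac{\left(Y + q\right) \frac{1}{38 + q}}{4} = \frac{5}{4} - \frac{\frac{1}{38 + q} \left(Y + q\right)}{4} = \frac{5}{4} - \frac{Y + q}{4 \left(38 + q\right)}$)
$- \frac{1935}{487} + \frac{1272}{R{\left(37,-9 \right)}} = - \frac{1935}{487} + \frac{1272}{\frac{1}{4} \frac{1}{38 - 9} \left(190 - 37 + 4 \left(-9\right)\right)} = \left(-1935\right) \frac{1}{487} + \frac{1272}{\frac{1}{4} \cdot \frac{1}{29} \left(190 - 37 - 36\right)} = - \frac{1935}{487} + \frac{1272}{\frac{1}{4} \cdot \frac{1}{29} \cdot 117} = - \frac{1935}{487} + \frac{1272}{\frac{117}{116}} = - \frac{1935}{487} + 1272 \cdot \frac{116}{117} = - \frac{1935}{487} + \frac{49184}{39} = \frac{23877143}{18993}$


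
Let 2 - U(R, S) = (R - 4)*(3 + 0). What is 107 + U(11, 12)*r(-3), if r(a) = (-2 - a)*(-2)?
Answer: 145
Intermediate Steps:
r(a) = 4 + 2*a
U(R, S) = 14 - 3*R (U(R, S) = 2 - (R - 4)*(3 + 0) = 2 - (-4 + R)*3 = 2 - (-12 + 3*R) = 2 + (12 - 3*R) = 14 - 3*R)
107 + U(11, 12)*r(-3) = 107 + (14 - 3*11)*(4 + 2*(-3)) = 107 + (14 - 33)*(4 - 6) = 107 - 19*(-2) = 107 + 38 = 145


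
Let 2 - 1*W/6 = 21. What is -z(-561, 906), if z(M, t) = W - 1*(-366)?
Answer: -252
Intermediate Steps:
W = -114 (W = 12 - 6*21 = 12 - 126 = -114)
z(M, t) = 252 (z(M, t) = -114 - 1*(-366) = -114 + 366 = 252)
-z(-561, 906) = -1*252 = -252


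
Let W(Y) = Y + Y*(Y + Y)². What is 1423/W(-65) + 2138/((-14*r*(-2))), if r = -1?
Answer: -1174385907/15379910 ≈ -76.358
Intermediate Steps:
W(Y) = Y + 4*Y³ (W(Y) = Y + Y*(2*Y)² = Y + Y*(4*Y²) = Y + 4*Y³)
1423/W(-65) + 2138/((-14*r*(-2))) = 1423/(-65 + 4*(-65)³) + 2138/((-14*(-1)*(-2))) = 1423/(-65 + 4*(-274625)) + 2138/((14*(-2))) = 1423/(-65 - 1098500) + 2138/(-28) = 1423/(-1098565) + 2138*(-1/28) = 1423*(-1/1098565) - 1069/14 = -1423/1098565 - 1069/14 = -1174385907/15379910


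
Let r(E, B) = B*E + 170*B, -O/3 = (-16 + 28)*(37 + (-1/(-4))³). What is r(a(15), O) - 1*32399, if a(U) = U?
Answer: -4462769/16 ≈ -2.7892e+5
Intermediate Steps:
O = -21321/16 (O = -3*(-16 + 28)*(37 + (-1/(-4))³) = -36*(37 + (-1*(-¼))³) = -36*(37 + (¼)³) = -36*(37 + 1/64) = -36*2369/64 = -3*7107/16 = -21321/16 ≈ -1332.6)
r(E, B) = 170*B + B*E
r(a(15), O) - 1*32399 = -21321*(170 + 15)/16 - 1*32399 = -21321/16*185 - 32399 = -3944385/16 - 32399 = -4462769/16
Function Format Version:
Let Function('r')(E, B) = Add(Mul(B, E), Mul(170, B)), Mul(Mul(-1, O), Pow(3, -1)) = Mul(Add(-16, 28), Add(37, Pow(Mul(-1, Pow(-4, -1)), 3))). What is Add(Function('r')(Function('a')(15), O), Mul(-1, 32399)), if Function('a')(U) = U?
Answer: Rational(-4462769, 16) ≈ -2.7892e+5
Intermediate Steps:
O = Rational(-21321, 16) (O = Mul(-3, Mul(Add(-16, 28), Add(37, Pow(Mul(-1, Pow(-4, -1)), 3)))) = Mul(-3, Mul(12, Add(37, Pow(Mul(-1, Rational(-1, 4)), 3)))) = Mul(-3, Mul(12, Add(37, Pow(Rational(1, 4), 3)))) = Mul(-3, Mul(12, Add(37, Rational(1, 64)))) = Mul(-3, Mul(12, Rational(2369, 64))) = Mul(-3, Rational(7107, 16)) = Rational(-21321, 16) ≈ -1332.6)
Function('r')(E, B) = Add(Mul(170, B), Mul(B, E))
Add(Function('r')(Function('a')(15), O), Mul(-1, 32399)) = Add(Mul(Rational(-21321, 16), Add(170, 15)), Mul(-1, 32399)) = Add(Mul(Rational(-21321, 16), 185), -32399) = Add(Rational(-3944385, 16), -32399) = Rational(-4462769, 16)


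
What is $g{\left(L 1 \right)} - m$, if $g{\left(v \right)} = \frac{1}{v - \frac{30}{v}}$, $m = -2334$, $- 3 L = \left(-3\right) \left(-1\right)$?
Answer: $\frac{67687}{29} \approx 2334.0$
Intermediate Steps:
$L = -1$ ($L = - \frac{\left(-3\right) \left(-1\right)}{3} = \left(- \frac{1}{3}\right) 3 = -1$)
$g{\left(L 1 \right)} - m = \frac{\left(-1\right) 1}{-30 + \left(\left(-1\right) 1\right)^{2}} - -2334 = - \frac{1}{-30 + \left(-1\right)^{2}} + 2334 = - \frac{1}{-30 + 1} + 2334 = - \frac{1}{-29} + 2334 = \left(-1\right) \left(- \frac{1}{29}\right) + 2334 = \frac{1}{29} + 2334 = \frac{67687}{29}$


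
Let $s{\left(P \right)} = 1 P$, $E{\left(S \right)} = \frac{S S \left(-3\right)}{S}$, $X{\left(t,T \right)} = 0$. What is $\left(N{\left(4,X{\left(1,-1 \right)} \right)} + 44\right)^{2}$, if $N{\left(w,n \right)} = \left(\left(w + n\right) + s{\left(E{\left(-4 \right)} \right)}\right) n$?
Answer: $1936$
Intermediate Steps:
$E{\left(S \right)} = - 3 S$ ($E{\left(S \right)} = \frac{S^{2} \left(-3\right)}{S} = \frac{\left(-3\right) S^{2}}{S} = - 3 S$)
$s{\left(P \right)} = P$
$N{\left(w,n \right)} = n \left(12 + n + w\right)$ ($N{\left(w,n \right)} = \left(\left(w + n\right) - -12\right) n = \left(\left(n + w\right) + 12\right) n = \left(12 + n + w\right) n = n \left(12 + n + w\right)$)
$\left(N{\left(4,X{\left(1,-1 \right)} \right)} + 44\right)^{2} = \left(0 \left(12 + 0 + 4\right) + 44\right)^{2} = \left(0 \cdot 16 + 44\right)^{2} = \left(0 + 44\right)^{2} = 44^{2} = 1936$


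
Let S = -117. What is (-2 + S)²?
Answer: 14161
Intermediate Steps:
(-2 + S)² = (-2 - 117)² = (-119)² = 14161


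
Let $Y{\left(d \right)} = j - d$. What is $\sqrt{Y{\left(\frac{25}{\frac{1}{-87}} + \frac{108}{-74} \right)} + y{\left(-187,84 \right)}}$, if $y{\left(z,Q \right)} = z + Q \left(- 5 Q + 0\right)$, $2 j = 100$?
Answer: $\frac{70 i \sqrt{9287}}{37} \approx 182.32 i$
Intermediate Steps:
$j = 50$ ($j = \frac{1}{2} \cdot 100 = 50$)
$y{\left(z,Q \right)} = z - 5 Q^{2}$ ($y{\left(z,Q \right)} = z + Q \left(- 5 Q\right) = z - 5 Q^{2}$)
$Y{\left(d \right)} = 50 - d$
$\sqrt{Y{\left(\frac{25}{\frac{1}{-87}} + \frac{108}{-74} \right)} + y{\left(-187,84 \right)}} = \sqrt{\left(50 - \left(\frac{25}{\frac{1}{-87}} + \frac{108}{-74}\right)\right) - \left(187 + 5 \cdot 84^{2}\right)} = \sqrt{\left(50 - \left(\frac{25}{- \frac{1}{87}} + 108 \left(- \frac{1}{74}\right)\right)\right) - 35467} = \sqrt{\left(50 - \left(25 \left(-87\right) - \frac{54}{37}\right)\right) - 35467} = \sqrt{\left(50 - \left(-2175 - \frac{54}{37}\right)\right) - 35467} = \sqrt{\left(50 - - \frac{80529}{37}\right) - 35467} = \sqrt{\left(50 + \frac{80529}{37}\right) - 35467} = \sqrt{\frac{82379}{37} - 35467} = \sqrt{- \frac{1229900}{37}} = \frac{70 i \sqrt{9287}}{37}$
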